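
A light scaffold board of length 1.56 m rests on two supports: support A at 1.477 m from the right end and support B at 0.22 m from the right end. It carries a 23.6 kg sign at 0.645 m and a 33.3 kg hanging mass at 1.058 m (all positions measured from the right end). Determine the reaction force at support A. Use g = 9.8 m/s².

R_A ≈ 296 N

About support B:
Sign: 23.6 × 9.8 = 231.3 N down at 0.645 m → arm 0.425 m, τ = 231.3 × 0.425 = 98.3 N·m counterclockwise.
Hanging mass: 33.3 × 9.8 = 326.3 N down at 1.058 m → arm 0.838 m, τ = 326.3 × 0.838 = 273.4 N·m counterclockwise.
Net load moment about support B = 371.7 N·m counterclockwise.
Reaction R at support A is upward at 1.477 m, arm 1.257 m → moment R × 1.257 clockwise.
For rotational equilibrium, R × 1.257 = 371.7, so R = 296 N.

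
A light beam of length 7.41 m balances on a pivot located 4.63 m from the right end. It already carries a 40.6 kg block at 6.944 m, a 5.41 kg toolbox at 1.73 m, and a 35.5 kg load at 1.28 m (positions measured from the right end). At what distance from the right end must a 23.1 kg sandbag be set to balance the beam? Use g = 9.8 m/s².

x ≈ 6.39 m from the right end

Sum moments about the pivot (at 4.63 m from the right end) (the support reaction has zero arm there).
Block: 40.6 × 9.8 = 397.9 N down at 6.944 m → arm 2.314 m, τ = 397.9 × 2.314 = 920.7 N·m counterclockwise.
Toolbox: 5.41 × 9.8 = 53.02 N down at 1.73 m → arm 2.9 m, τ = 53.02 × 2.9 = 153.8 N·m clockwise.
Load: 35.5 × 9.8 = 347.9 N down at 1.28 m → arm 3.35 m, τ = 347.9 × 3.35 = 1165 N·m clockwise.
Net moment of existing loads = 398.1 N·m clockwise.
The sandbag weighs 23.1 × 9.8 = 226.4 N and must supply an equal counterclockwise moment, so its lever arm about the pivot is 398.1 / 226.4 = 1.76 m.
That puts it at 4.63 + 1.76 = 6.39 m from the right end.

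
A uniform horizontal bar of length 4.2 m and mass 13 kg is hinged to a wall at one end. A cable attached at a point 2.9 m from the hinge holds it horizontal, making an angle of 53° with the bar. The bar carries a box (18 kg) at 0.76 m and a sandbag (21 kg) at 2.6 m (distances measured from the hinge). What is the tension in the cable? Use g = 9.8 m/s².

T ≈ 404 N

Choose the hinge as the axis so the unknown hinge reaction has zero arm there.
Beam weight: 13 × 9.8 = 127.4 N down at 2.1 m → arm 2.1 m, τ = 127.4 × 2.1 = 267.5 N·m clockwise.
Box: 18 × 9.8 = 176.4 N down at 0.76 m → arm 0.76 m, τ = 176.4 × 0.76 = 134.1 N·m clockwise.
Sandbag: 21 × 9.8 = 205.8 N down at 2.6 m → arm 2.6 m, τ = 205.8 × 2.6 = 535.1 N·m clockwise.
Total clockwise load moment = 936.7 N·m.
The cable tension T acts at 2.9 m; only its component perpendicular to the bar, T sinθ, produces torque. sin 53° = 0.7986.
Setting net torque to zero: T × 2.9 × 0.7986 = 936.7 → T = 936.7 / 2.316 = 404 N.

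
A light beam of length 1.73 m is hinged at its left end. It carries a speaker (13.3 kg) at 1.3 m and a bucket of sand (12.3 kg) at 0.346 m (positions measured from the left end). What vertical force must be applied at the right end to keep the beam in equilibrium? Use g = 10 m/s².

F ≈ 125 N

Take moments about the left end.
Speaker: 13.3 × 10 = 133 N down at 1.3 m → arm 1.3 m, τ = 133 × 1.3 = 172.9 N·m clockwise.
Bucket of sand: 12.3 × 10 = 123 N down at 0.346 m → arm 0.346 m, τ = 123 × 0.346 = 42.56 N·m clockwise.
Net moment of the loads = 215.5 N·m clockwise.
The upward force F acts at the right end, arm 1.73 m, giving F × 1.73 counterclockwise.
Στ = 0 ⇒ F × 1.73 = 215.5 ⇒ F = 215.5 / 1.73 = 125 N.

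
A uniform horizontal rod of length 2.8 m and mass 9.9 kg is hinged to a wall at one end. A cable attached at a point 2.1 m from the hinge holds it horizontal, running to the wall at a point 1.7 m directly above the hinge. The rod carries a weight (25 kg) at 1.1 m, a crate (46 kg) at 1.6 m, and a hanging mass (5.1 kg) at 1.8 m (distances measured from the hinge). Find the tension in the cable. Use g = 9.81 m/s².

Taking torques about the hinge:
Beam weight: 9.9 × 9.81 = 97.12 N down at 1.4 m → arm 1.4 m, τ = 97.12 × 1.4 = 136 N·m clockwise.
Weight: 25 × 9.81 = 245.2 N down at 1.1 m → arm 1.1 m, τ = 245.2 × 1.1 = 269.7 N·m clockwise.
Crate: 46 × 9.81 = 451.3 N down at 1.6 m → arm 1.6 m, τ = 451.3 × 1.6 = 722.1 N·m clockwise.
Hanging mass: 5.1 × 9.81 = 50.03 N down at 1.8 m → arm 1.8 m, τ = 50.03 × 1.8 = 90.05 N·m clockwise.
Total clockwise load moment = 1218 N·m.
The cable tension T acts at 2.1 m; only its component perpendicular to the rod, T sinθ, produces torque. sinθ = h/√(h²+d²) = 1.7/√(1.7²+2.1²) = 0.6292.
Setting net torque to zero: T × 2.1 × 0.6292 = 1218 → T = 1218 / 1.321 = 922 N.

T ≈ 922 N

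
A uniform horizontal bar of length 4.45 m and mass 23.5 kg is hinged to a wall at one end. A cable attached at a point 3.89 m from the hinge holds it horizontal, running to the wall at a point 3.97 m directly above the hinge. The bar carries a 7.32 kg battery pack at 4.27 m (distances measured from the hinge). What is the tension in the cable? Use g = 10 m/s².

About the hinge:
Beam weight: 23.5 × 10 = 235 N down at 2.225 m → arm 2.225 m, τ = 235 × 2.225 = 522.9 N·m clockwise.
Battery pack: 7.32 × 10 = 73.2 N down at 4.27 m → arm 4.27 m, τ = 73.2 × 4.27 = 312.6 N·m clockwise.
Total clockwise load moment = 835.5 N·m.
The cable tension T acts at 3.89 m; only its component perpendicular to the bar, T sinθ, produces torque. sinθ = h/√(h²+d²) = 3.97/√(3.97²+3.89²) = 0.7143.
Setting net torque to zero: T × 3.89 × 0.7143 = 835.5 → T = 835.5 / 2.779 = 301 N.

T ≈ 301 N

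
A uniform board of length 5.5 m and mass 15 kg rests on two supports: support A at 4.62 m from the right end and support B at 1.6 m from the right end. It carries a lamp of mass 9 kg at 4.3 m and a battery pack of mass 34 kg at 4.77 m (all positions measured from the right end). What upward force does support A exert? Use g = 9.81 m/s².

About support B:
Beam weight: 15 × 9.81 = 147.2 N down at 2.75 m → arm 1.15 m, τ = 147.2 × 1.15 = 169.3 N·m counterclockwise.
Lamp: 9 × 9.81 = 88.29 N down at 4.3 m → arm 2.7 m, τ = 88.29 × 2.7 = 238.4 N·m counterclockwise.
Battery pack: 34 × 9.81 = 333.5 N down at 4.77 m → arm 3.17 m, τ = 333.5 × 3.17 = 1057 N·m counterclockwise.
Net load moment about support B = 1465 N·m counterclockwise.
Reaction R at support A is upward at 4.62 m, arm 3.02 m → moment R × 3.02 clockwise.
Setting net torque to zero: R × 3.02 = 1465 → R = 485 N.

R_A ≈ 485 N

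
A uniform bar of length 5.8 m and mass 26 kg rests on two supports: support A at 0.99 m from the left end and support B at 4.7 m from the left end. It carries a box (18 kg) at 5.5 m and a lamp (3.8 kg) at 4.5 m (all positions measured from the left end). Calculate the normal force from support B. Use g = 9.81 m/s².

R_B ≈ 381 N

Choose support A as the axis so its reaction then has zero moment arm.
Beam weight: 26 × 9.81 = 255.1 N down at 2.9 m → arm 1.91 m, τ = 255.1 × 1.91 = 487.2 N·m clockwise.
Box: 18 × 9.81 = 176.6 N down at 5.5 m → arm 4.51 m, τ = 176.6 × 4.51 = 796.5 N·m clockwise.
Lamp: 3.8 × 9.81 = 37.28 N down at 4.5 m → arm 3.51 m, τ = 37.28 × 3.51 = 130.9 N·m clockwise.
Net load moment about support A = 1415 N·m clockwise.
Reaction R at support B is upward at 4.7 m, arm 3.71 m → moment R × 3.71 counterclockwise.
Στ = 0 ⇒ R × 3.71 = 1415 ⇒ R = 381 N.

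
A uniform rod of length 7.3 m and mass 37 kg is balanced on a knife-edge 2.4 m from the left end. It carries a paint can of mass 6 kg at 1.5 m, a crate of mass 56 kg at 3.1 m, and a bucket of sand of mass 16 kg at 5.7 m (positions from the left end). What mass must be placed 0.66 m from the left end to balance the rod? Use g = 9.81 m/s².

Choose the knife-edge (at 2.4 m from the left end) as the axis so the support reaction has zero arm there.
Beam weight: 37 × 9.81 = 363 N down at 3.65 m → arm 1.25 m, τ = 363 × 1.25 = 453.8 N·m clockwise.
Paint can: 6 × 9.81 = 58.86 N down at 1.5 m → arm 0.9 m, τ = 58.86 × 0.9 = 52.97 N·m counterclockwise.
Crate: 56 × 9.81 = 549.4 N down at 3.1 m → arm 0.7 m, τ = 549.4 × 0.7 = 384.6 N·m clockwise.
Bucket of sand: 16 × 9.81 = 157 N down at 5.7 m → arm 3.3 m, τ = 157 × 3.3 = 518.1 N·m clockwise.
Net moment of known loads = 1304 N·m clockwise.
An unknown mass m at 0.66 m has arm 1.74 m; its moment is m·g·1.74 counterclockwise.
Balancing moments: m × 9.81 × 1.74 = 1304, giving m = 1304 / (9.81 × 1.74) = 76.4 kg.

m ≈ 76.4 kg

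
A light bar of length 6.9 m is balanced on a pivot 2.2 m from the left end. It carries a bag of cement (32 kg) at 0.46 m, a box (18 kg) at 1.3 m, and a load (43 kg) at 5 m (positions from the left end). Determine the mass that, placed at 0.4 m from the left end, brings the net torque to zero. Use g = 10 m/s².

m ≈ 27 kg

Take moments about the pivot (at 2.2 m from the left end).
Bag of cement: 32 × 10 = 320 N down at 0.46 m → arm 1.74 m, τ = 320 × 1.74 = 556.8 N·m counterclockwise.
Box: 18 × 10 = 180 N down at 1.3 m → arm 0.9 m, τ = 180 × 0.9 = 162 N·m counterclockwise.
Load: 43 × 10 = 430 N down at 5 m → arm 2.8 m, τ = 430 × 2.8 = 1204 N·m clockwise.
Net moment of known loads = 485.2 N·m clockwise.
An unknown mass m at 0.4 m has arm 1.8 m; its moment is m·g·1.8 counterclockwise.
Στ = 0 ⇒ m × 10 × 1.8 = 485.2 ⇒ m = 485.2 / (10 × 1.8) = 27 kg.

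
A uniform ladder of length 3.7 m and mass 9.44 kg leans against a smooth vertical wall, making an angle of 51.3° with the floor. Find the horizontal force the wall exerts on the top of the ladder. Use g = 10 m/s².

About the foot of the ladder:
Ladder weight 9.44×10 = 94.4 N acts at 1.85 m along the ladder; its horizontal arm is 1.85·cos51.3° = 1.157 m → τ = 109.2 N·m clockwise.
Wall normal N acts horizontally at the top; its moment arm is the height L sinθ = 3.7·sin51.3° = 2.888 m, counterclockwise.
For rotational equilibrium, N × 2.888 = 109.2, so N = 37.8 N.

N_wall ≈ 37.8 N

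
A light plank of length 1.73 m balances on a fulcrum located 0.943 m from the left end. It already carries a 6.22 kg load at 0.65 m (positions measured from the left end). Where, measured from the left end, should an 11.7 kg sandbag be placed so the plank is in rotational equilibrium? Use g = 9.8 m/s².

x ≈ 1.1 m from the left end

Take moments about the fulcrum (at 0.943 m from the left end).
Load: 6.22 × 9.8 = 60.96 N down at 0.65 m → arm 0.293 m, τ = 60.96 × 0.293 = 17.86 N·m counterclockwise.
Net moment of existing loads = 17.86 N·m counterclockwise.
The sandbag weighs 11.7 × 9.8 = 114.7 N and must supply an equal clockwise moment, so its lever arm about the fulcrum is 17.86 / 114.7 = 0.156 m.
That puts it at 0.943 + 0.156 = 1.1 m from the left end.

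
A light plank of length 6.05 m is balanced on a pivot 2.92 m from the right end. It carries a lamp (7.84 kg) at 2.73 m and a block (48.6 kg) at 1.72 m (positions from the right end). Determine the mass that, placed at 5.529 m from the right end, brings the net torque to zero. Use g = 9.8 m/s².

m ≈ 22.9 kg

Sum moments about the pivot (at 2.92 m from the right end) (the support reaction has zero arm there).
Lamp: 7.84 × 9.8 = 76.83 N down at 2.73 m → arm 0.19 m, τ = 76.83 × 0.19 = 14.6 N·m clockwise.
Block: 48.6 × 9.8 = 476.3 N down at 1.72 m → arm 1.2 m, τ = 476.3 × 1.2 = 571.6 N·m clockwise.
Net moment of known loads = 586.2 N·m clockwise.
An unknown mass m at 5.529 m has arm 2.609 m; its moment is m·g·2.609 counterclockwise.
For rotational equilibrium, m × 9.8 × 2.609 = 586.2, so m = 586.2 / (9.8 × 2.609) = 22.9 kg.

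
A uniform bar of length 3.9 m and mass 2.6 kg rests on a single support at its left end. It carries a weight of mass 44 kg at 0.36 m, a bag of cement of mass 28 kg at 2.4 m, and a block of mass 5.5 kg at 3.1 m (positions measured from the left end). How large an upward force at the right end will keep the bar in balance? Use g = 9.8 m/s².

F ≈ 264 N

Take moments about the left end.
Beam weight: 2.6 × 9.8 = 25.48 N down at 1.95 m → arm 1.95 m, τ = 25.48 × 1.95 = 49.69 N·m clockwise.
Weight: 44 × 9.8 = 431.2 N down at 0.36 m → arm 0.36 m, τ = 431.2 × 0.36 = 155.2 N·m clockwise.
Bag of cement: 28 × 9.8 = 274.4 N down at 2.4 m → arm 2.4 m, τ = 274.4 × 2.4 = 658.6 N·m clockwise.
Block: 5.5 × 9.8 = 53.9 N down at 3.1 m → arm 3.1 m, τ = 53.9 × 3.1 = 167.1 N·m clockwise.
Net moment of the loads = 1031 N·m clockwise.
The upward force F acts at the right end, arm 3.9 m, giving F × 3.9 counterclockwise.
For rotational equilibrium, F × 3.9 = 1031, so F = 1031 / 3.9 = 264 N.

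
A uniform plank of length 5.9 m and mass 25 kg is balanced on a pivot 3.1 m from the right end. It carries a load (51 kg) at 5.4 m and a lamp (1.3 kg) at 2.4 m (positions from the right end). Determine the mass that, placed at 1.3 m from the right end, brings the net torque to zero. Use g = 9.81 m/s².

Taking torques about the pivot (at 3.1 m from the right end):
Beam weight: 25 × 9.81 = 245.2 N down at 2.95 m → arm 0.15 m, τ = 245.2 × 0.15 = 36.78 N·m clockwise.
Load: 51 × 9.81 = 500.3 N down at 5.4 m → arm 2.3 m, τ = 500.3 × 2.3 = 1151 N·m counterclockwise.
Lamp: 1.3 × 9.81 = 12.75 N down at 2.4 m → arm 0.7 m, τ = 12.75 × 0.7 = 8.925 N·m clockwise.
Net moment of known loads = 1105 N·m counterclockwise.
An unknown mass m at 1.3 m has arm 1.8 m; its moment is m·g·1.8 clockwise.
Στ = 0 ⇒ m × 9.81 × 1.8 = 1105 ⇒ m = 1105 / (9.81 × 1.8) = 62.6 kg.

m ≈ 62.6 kg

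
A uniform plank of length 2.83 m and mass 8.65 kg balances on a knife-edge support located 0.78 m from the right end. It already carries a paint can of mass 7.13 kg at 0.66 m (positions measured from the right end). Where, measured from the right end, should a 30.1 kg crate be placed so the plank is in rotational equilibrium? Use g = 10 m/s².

x ≈ 0.626 m from the right end

Taking torques about the knife-edge support (at 0.78 m from the right end):
Beam weight: 8.65 × 10 = 86.5 N down at 1.415 m → arm 0.635 m, τ = 86.5 × 0.635 = 54.93 N·m counterclockwise.
Paint can: 7.13 × 10 = 71.3 N down at 0.66 m → arm 0.12 m, τ = 71.3 × 0.12 = 8.556 N·m clockwise.
Net moment of existing loads = 46.37 N·m counterclockwise.
The crate weighs 30.1 × 10 = 301 N and must supply an equal clockwise moment, so its lever arm about the knife-edge support is 46.37 / 301 = 0.154 m.
That puts it at 0.78 − 0.154 = 0.626 m from the right end.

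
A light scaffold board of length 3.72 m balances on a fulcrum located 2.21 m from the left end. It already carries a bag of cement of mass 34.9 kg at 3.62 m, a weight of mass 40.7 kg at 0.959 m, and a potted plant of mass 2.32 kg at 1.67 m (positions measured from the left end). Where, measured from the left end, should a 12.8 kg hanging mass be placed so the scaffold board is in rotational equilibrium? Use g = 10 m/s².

Take moments about the fulcrum (at 2.21 m from the left end).
Bag of cement: 34.9 × 10 = 349 N down at 3.62 m → arm 1.41 m, τ = 349 × 1.41 = 492.1 N·m clockwise.
Weight: 40.7 × 10 = 407 N down at 0.959 m → arm 1.251 m, τ = 407 × 1.251 = 509.2 N·m counterclockwise.
Potted plant: 2.32 × 10 = 23.2 N down at 1.67 m → arm 0.54 m, τ = 23.2 × 0.54 = 12.53 N·m counterclockwise.
Net moment of existing loads = 29.63 N·m counterclockwise.
The hanging mass weighs 12.8 × 10 = 128 N and must supply an equal clockwise moment, so its lever arm about the fulcrum is 29.63 / 128 = 0.231 m.
That puts it at 2.21 + 0.231 = 2.44 m from the left end.

x ≈ 2.44 m from the left end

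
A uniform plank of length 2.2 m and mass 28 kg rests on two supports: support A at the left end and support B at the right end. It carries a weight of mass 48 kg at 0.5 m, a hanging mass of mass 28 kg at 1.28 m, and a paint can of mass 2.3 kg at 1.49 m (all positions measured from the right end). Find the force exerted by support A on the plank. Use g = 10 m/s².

R_A ≈ 428 N

Sum moments about support B (its reaction then has zero moment arm).
Beam weight: 28 × 10 = 280 N down at 1.1 m → arm 1.1 m, τ = 280 × 1.1 = 308 N·m counterclockwise.
Weight: 48 × 10 = 480 N down at 0.5 m → arm 0.5 m, τ = 480 × 0.5 = 240 N·m counterclockwise.
Hanging mass: 28 × 10 = 280 N down at 1.28 m → arm 1.28 m, τ = 280 × 1.28 = 358.4 N·m counterclockwise.
Paint can: 2.3 × 10 = 23 N down at 1.49 m → arm 1.49 m, τ = 23 × 1.49 = 34.27 N·m counterclockwise.
Net load moment about support B = 940.7 N·m counterclockwise.
Reaction R at support A is upward at 2.2 m, arm 2.2 m → moment R × 2.2 clockwise.
Balancing moments: R × 2.2 = 940.7, giving R = 428 N.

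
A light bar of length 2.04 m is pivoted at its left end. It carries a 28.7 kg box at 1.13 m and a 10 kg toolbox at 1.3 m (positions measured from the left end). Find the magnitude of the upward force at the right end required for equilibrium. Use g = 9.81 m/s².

Taking torques about the left end:
Box: 28.7 × 9.81 = 281.5 N down at 1.13 m → arm 1.13 m, τ = 281.5 × 1.13 = 318.1 N·m clockwise.
Toolbox: 10 × 9.81 = 98.1 N down at 1.3 m → arm 1.3 m, τ = 98.1 × 1.3 = 127.5 N·m clockwise.
Net moment of the loads = 445.6 N·m clockwise.
The upward force F acts at the right end, arm 2.04 m, giving F × 2.04 counterclockwise.
Balancing moments: F × 2.04 = 445.6, giving F = 445.6 / 2.04 = 218 N.

F ≈ 218 N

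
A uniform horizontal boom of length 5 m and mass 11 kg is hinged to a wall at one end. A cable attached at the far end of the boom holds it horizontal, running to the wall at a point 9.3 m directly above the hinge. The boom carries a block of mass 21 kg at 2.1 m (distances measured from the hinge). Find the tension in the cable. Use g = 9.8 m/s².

Choose the hinge as the axis so the unknown hinge reaction has zero arm there.
Beam weight: 11 × 9.8 = 107.8 N down at 2.5 m → arm 2.5 m, τ = 107.8 × 2.5 = 269.5 N·m clockwise.
Block: 21 × 9.8 = 205.8 N down at 2.1 m → arm 2.1 m, τ = 205.8 × 2.1 = 432.2 N·m clockwise.
Total clockwise load moment = 701.7 N·m.
The cable tension T acts at 5 m; only its component perpendicular to the boom, T sinθ, produces torque. sinθ = h/√(h²+d²) = 9.3/√(9.3²+5²) = 0.8808.
Balancing moments: T × 5 × 0.8808 = 701.7, giving T = 701.7 / 4.404 = 159 N.

T ≈ 159 N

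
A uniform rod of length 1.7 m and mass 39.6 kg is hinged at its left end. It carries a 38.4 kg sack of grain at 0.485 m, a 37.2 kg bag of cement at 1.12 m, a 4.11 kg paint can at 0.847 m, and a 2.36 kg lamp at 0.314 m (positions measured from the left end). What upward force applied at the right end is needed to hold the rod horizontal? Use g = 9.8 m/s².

F ≈ 566 N

Taking torques about the left end:
Beam weight: 39.6 × 9.8 = 388.1 N down at 0.85 m → arm 0.85 m, τ = 388.1 × 0.85 = 329.9 N·m clockwise.
Sack of grain: 38.4 × 9.8 = 376.3 N down at 0.485 m → arm 0.485 m, τ = 376.3 × 0.485 = 182.5 N·m clockwise.
Bag of cement: 37.2 × 9.8 = 364.6 N down at 1.12 m → arm 1.12 m, τ = 364.6 × 1.12 = 408.4 N·m clockwise.
Paint can: 4.11 × 9.8 = 40.28 N down at 0.847 m → arm 0.847 m, τ = 40.28 × 0.847 = 34.12 N·m clockwise.
Lamp: 2.36 × 9.8 = 23.13 N down at 0.314 m → arm 0.314 m, τ = 23.13 × 0.314 = 7.263 N·m clockwise.
Net moment of the loads = 962.2 N·m clockwise.
The upward force F acts at the right end, arm 1.7 m, giving F × 1.7 counterclockwise.
Setting net torque to zero: F × 1.7 = 962.2 → F = 962.2 / 1.7 = 566 N.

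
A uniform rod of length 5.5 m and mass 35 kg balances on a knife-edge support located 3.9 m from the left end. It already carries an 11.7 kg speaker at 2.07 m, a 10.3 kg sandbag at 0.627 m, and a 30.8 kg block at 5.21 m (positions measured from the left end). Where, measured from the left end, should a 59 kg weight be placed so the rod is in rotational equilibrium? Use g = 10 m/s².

Choose the knife-edge support (at 3.9 m from the left end) as the axis so the support reaction has zero arm there.
Beam weight: 35 × 10 = 350 N down at 2.75 m → arm 1.15 m, τ = 350 × 1.15 = 402.5 N·m counterclockwise.
Speaker: 11.7 × 10 = 117 N down at 2.07 m → arm 1.83 m, τ = 117 × 1.83 = 214.1 N·m counterclockwise.
Sandbag: 10.3 × 10 = 103 N down at 0.627 m → arm 3.273 m, τ = 103 × 3.273 = 337.1 N·m counterclockwise.
Block: 30.8 × 10 = 308 N down at 5.21 m → arm 1.31 m, τ = 308 × 1.31 = 403.5 N·m clockwise.
Net moment of existing loads = 550.2 N·m counterclockwise.
The weight weighs 59 × 10 = 590 N and must supply an equal clockwise moment, so its lever arm about the knife-edge support is 550.2 / 590 = 0.933 m.
That puts it at 3.9 + 0.933 = 4.83 m from the left end.

x ≈ 4.83 m from the left end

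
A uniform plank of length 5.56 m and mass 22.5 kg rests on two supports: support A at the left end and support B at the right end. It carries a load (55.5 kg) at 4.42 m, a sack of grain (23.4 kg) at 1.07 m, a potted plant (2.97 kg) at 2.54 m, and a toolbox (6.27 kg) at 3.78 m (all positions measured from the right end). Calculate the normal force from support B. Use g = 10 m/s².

R_B ≈ 451 N

About support A:
Beam weight: 22.5 × 10 = 225 N down at 2.78 m → arm 2.78 m, τ = 225 × 2.78 = 625.5 N·m clockwise.
Load: 55.5 × 10 = 555 N down at 4.42 m → arm 1.14 m, τ = 555 × 1.14 = 632.7 N·m clockwise.
Sack of grain: 23.4 × 10 = 234 N down at 1.07 m → arm 4.49 m, τ = 234 × 4.49 = 1051 N·m clockwise.
Potted plant: 2.97 × 10 = 29.7 N down at 2.54 m → arm 3.02 m, τ = 29.7 × 3.02 = 89.69 N·m clockwise.
Toolbox: 6.27 × 10 = 62.7 N down at 3.78 m → arm 1.78 m, τ = 62.7 × 1.78 = 111.6 N·m clockwise.
Net load moment about support A = 2510 N·m clockwise.
Reaction R at support B is upward at 0 m, arm 5.56 m → moment R × 5.56 counterclockwise.
Στ = 0 ⇒ R × 5.56 = 2510 ⇒ R = 451 N.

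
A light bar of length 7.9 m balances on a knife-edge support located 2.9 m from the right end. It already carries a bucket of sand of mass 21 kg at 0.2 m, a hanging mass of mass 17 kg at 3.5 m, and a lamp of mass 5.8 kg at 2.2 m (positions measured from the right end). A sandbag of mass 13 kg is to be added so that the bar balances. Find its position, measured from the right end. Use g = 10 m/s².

x ≈ 6.79 m from the right end

Taking torques about the knife-edge support (at 2.9 m from the right end):
Bucket of sand: 21 × 10 = 210 N down at 0.2 m → arm 2.7 m, τ = 210 × 2.7 = 567 N·m clockwise.
Hanging mass: 17 × 10 = 170 N down at 3.5 m → arm 0.6 m, τ = 170 × 0.6 = 102 N·m counterclockwise.
Lamp: 5.8 × 10 = 58 N down at 2.2 m → arm 0.7 m, τ = 58 × 0.7 = 40.6 N·m clockwise.
Net moment of existing loads = 505.6 N·m clockwise.
The sandbag weighs 13 × 10 = 130 N and must supply an equal counterclockwise moment, so its lever arm about the knife-edge support is 505.6 / 130 = 3.89 m.
That puts it at 2.9 + 3.89 = 6.79 m from the right end.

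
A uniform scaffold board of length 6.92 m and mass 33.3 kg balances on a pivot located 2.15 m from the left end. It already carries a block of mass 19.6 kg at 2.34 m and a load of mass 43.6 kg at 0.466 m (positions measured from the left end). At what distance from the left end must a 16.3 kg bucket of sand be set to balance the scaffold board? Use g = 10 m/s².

x ≈ 3.75 m from the left end

About the pivot (at 2.15 m from the left end):
Beam weight: 33.3 × 10 = 333 N down at 3.46 m → arm 1.31 m, τ = 333 × 1.31 = 436.2 N·m clockwise.
Block: 19.6 × 10 = 196 N down at 2.34 m → arm 0.19 m, τ = 196 × 0.19 = 37.24 N·m clockwise.
Load: 43.6 × 10 = 436 N down at 0.466 m → arm 1.684 m, τ = 436 × 1.684 = 734.2 N·m counterclockwise.
Net moment of existing loads = 260.8 N·m counterclockwise.
The bucket of sand weighs 16.3 × 10 = 163 N and must supply an equal clockwise moment, so its lever arm about the pivot is 260.8 / 163 = 1.6 m.
That puts it at 2.15 + 1.6 = 3.75 m from the left end.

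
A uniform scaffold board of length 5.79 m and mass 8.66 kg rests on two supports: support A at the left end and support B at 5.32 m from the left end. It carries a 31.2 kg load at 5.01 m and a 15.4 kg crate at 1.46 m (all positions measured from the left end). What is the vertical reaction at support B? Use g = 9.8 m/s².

R_B ≈ 376 N

Sum moments about support A (its reaction then has zero moment arm).
Beam weight: 8.66 × 9.8 = 84.87 N down at 2.895 m → arm 2.895 m, τ = 84.87 × 2.895 = 245.7 N·m clockwise.
Load: 31.2 × 9.8 = 305.8 N down at 5.01 m → arm 5.01 m, τ = 305.8 × 5.01 = 1532 N·m clockwise.
Crate: 15.4 × 9.8 = 150.9 N down at 1.46 m → arm 1.46 m, τ = 150.9 × 1.46 = 220.3 N·m clockwise.
Net load moment about support A = 1998 N·m clockwise.
Reaction R at support B is upward at 5.32 m, arm 5.32 m → moment R × 5.32 counterclockwise.
Στ = 0 ⇒ R × 5.32 = 1998 ⇒ R = 376 N.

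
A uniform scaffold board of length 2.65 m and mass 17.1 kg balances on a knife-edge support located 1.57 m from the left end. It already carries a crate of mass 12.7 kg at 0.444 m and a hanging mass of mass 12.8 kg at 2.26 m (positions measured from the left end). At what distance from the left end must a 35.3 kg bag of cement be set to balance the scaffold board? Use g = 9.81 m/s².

x ≈ 1.84 m from the left end

About the knife-edge support (at 1.57 m from the left end):
Beam weight: 17.1 × 9.81 = 167.8 N down at 1.325 m → arm 0.245 m, τ = 167.8 × 0.245 = 41.11 N·m counterclockwise.
Crate: 12.7 × 9.81 = 124.6 N down at 0.444 m → arm 1.126 m, τ = 124.6 × 1.126 = 140.3 N·m counterclockwise.
Hanging mass: 12.8 × 9.81 = 125.6 N down at 2.26 m → arm 0.69 m, τ = 125.6 × 0.69 = 86.66 N·m clockwise.
Net moment of existing loads = 94.75 N·m counterclockwise.
The bag of cement weighs 35.3 × 9.81 = 346.3 N and must supply an equal clockwise moment, so its lever arm about the knife-edge support is 94.75 / 346.3 = 0.274 m.
That puts it at 1.57 + 0.274 = 1.84 m from the left end.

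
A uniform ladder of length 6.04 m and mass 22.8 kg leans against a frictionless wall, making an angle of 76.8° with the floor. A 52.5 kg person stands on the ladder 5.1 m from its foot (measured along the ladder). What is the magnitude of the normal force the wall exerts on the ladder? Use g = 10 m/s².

Taking torques about the foot of the ladder:
Ladder weight 22.8×10 = 228 N acts at 3.02 m along the ladder; its horizontal arm is 3.02·cos76.8° = 0.6896 m → τ = 157.2 N·m clockwise.
Person: 52.5×10 = 525 N at 5.1 m → arm 1.165 m → τ = 611.6 N·m clockwise.
Wall normal N acts horizontally at the top; its moment arm is the height L sinθ = 6.04·sin76.8° = 5.88 m, counterclockwise.
Στ = 0 ⇒ N × 5.88 = 768.8 ⇒ N = 131 N.

N_wall ≈ 131 N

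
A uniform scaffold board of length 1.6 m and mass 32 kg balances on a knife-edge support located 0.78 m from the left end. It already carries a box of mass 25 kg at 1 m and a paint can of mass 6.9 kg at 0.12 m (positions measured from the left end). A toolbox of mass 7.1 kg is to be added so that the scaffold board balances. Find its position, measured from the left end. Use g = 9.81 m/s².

x ≈ 0.557 m from the left end

About the knife-edge support (at 0.78 m from the left end):
Beam weight: 32 × 9.81 = 313.9 N down at 0.8 m → arm 0.02 m, τ = 313.9 × 0.02 = 6.278 N·m clockwise.
Box: 25 × 9.81 = 245.2 N down at 1 m → arm 0.22 m, τ = 245.2 × 0.22 = 53.94 N·m clockwise.
Paint can: 6.9 × 9.81 = 67.69 N down at 0.12 m → arm 0.66 m, τ = 67.69 × 0.66 = 44.68 N·m counterclockwise.
Net moment of existing loads = 15.54 N·m clockwise.
The toolbox weighs 7.1 × 9.81 = 69.65 N and must supply an equal counterclockwise moment, so its lever arm about the knife-edge support is 15.54 / 69.65 = 0.223 m.
That puts it at 0.78 − 0.223 = 0.557 m from the left end.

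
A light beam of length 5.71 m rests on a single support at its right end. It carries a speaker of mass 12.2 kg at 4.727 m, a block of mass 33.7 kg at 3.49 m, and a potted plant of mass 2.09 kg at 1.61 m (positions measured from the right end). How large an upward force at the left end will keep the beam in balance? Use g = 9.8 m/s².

F ≈ 307 N

Taking torques about the right end:
Speaker: 12.2 × 9.8 = 119.6 N down at 4.727 m → arm 4.727 m, τ = 119.6 × 4.727 = 565.3 N·m counterclockwise.
Block: 33.7 × 9.8 = 330.3 N down at 3.49 m → arm 3.49 m, τ = 330.3 × 3.49 = 1153 N·m counterclockwise.
Potted plant: 2.09 × 9.8 = 20.48 N down at 1.61 m → arm 1.61 m, τ = 20.48 × 1.61 = 32.97 N·m counterclockwise.
Net moment of the loads = 1751 N·m counterclockwise.
The upward force F acts at the left end, arm 5.71 m, giving F × 5.71 clockwise.
Στ = 0 ⇒ F × 5.71 = 1751 ⇒ F = 1751 / 5.71 = 307 N.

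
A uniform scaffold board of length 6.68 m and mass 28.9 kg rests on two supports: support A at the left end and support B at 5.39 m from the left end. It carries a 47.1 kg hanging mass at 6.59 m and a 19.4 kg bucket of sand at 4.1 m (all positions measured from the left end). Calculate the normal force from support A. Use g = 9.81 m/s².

Choose support B as the axis so its reaction then has zero moment arm.
Beam weight: 28.9 × 9.81 = 283.5 N down at 3.34 m → arm 2.05 m, τ = 283.5 × 2.05 = 581.2 N·m counterclockwise.
Hanging mass: 47.1 × 9.81 = 462.1 N down at 6.59 m → arm 1.2 m, τ = 462.1 × 1.2 = 554.5 N·m clockwise.
Bucket of sand: 19.4 × 9.81 = 190.3 N down at 4.1 m → arm 1.29 m, τ = 190.3 × 1.29 = 245.5 N·m counterclockwise.
Net load moment about support B = 272.2 N·m counterclockwise.
Reaction R at support A is upward at 0 m, arm 5.39 m → moment R × 5.39 clockwise.
For rotational equilibrium, R × 5.39 = 272.2, so R = 50.5 N.

R_A ≈ 50.5 N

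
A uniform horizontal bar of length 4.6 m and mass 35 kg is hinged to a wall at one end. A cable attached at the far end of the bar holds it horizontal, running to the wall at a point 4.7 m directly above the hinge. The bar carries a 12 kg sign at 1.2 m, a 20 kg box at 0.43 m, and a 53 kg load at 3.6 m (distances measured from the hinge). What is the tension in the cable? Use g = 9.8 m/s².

T ≈ 877 N

Sum moments about the hinge (the unknown hinge reaction has zero arm there).
Beam weight: 35 × 9.8 = 343 N down at 2.3 m → arm 2.3 m, τ = 343 × 2.3 = 788.9 N·m clockwise.
Sign: 12 × 9.8 = 117.6 N down at 1.2 m → arm 1.2 m, τ = 117.6 × 1.2 = 141.1 N·m clockwise.
Box: 20 × 9.8 = 196 N down at 0.43 m → arm 0.43 m, τ = 196 × 0.43 = 84.28 N·m clockwise.
Load: 53 × 9.8 = 519.4 N down at 3.6 m → arm 3.6 m, τ = 519.4 × 3.6 = 1870 N·m clockwise.
Total clockwise load moment = 2884 N·m.
The cable tension T acts at 4.6 m; only its component perpendicular to the bar, T sinθ, produces torque. sinθ = h/√(h²+d²) = 4.7/√(4.7²+4.6²) = 0.7147.
Setting net torque to zero: T × 4.6 × 0.7147 = 2884 → T = 2884 / 3.288 = 877 N.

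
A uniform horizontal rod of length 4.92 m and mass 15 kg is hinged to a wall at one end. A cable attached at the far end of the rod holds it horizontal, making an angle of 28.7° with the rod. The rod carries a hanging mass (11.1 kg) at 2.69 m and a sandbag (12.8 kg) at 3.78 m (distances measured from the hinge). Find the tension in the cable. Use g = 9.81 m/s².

Taking torques about the hinge:
Beam weight: 15 × 9.81 = 147.2 N down at 2.46 m → arm 2.46 m, τ = 147.2 × 2.46 = 362.1 N·m clockwise.
Hanging mass: 11.1 × 9.81 = 108.9 N down at 2.69 m → arm 2.69 m, τ = 108.9 × 2.69 = 292.9 N·m clockwise.
Sandbag: 12.8 × 9.81 = 125.6 N down at 3.78 m → arm 3.78 m, τ = 125.6 × 3.78 = 474.8 N·m clockwise.
Total clockwise load moment = 1130 N·m.
The cable tension T acts at 4.92 m; only its component perpendicular to the rod, T sinθ, produces torque. sin 28.7° = 0.4802.
Setting net torque to zero: T × 4.92 × 0.4802 = 1130 → T = 1130 / 2.363 = 478 N.

T ≈ 478 N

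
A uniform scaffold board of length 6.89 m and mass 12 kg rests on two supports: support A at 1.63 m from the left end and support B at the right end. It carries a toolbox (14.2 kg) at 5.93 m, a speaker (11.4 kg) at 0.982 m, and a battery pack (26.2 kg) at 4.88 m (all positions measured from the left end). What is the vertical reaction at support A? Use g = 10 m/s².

R_A ≈ 333 N

Taking torques about support B:
Beam weight: 12 × 10 = 120 N down at 3.445 m → arm 3.445 m, τ = 120 × 3.445 = 413.4 N·m counterclockwise.
Toolbox: 14.2 × 10 = 142 N down at 5.93 m → arm 0.96 m, τ = 142 × 0.96 = 136.3 N·m counterclockwise.
Speaker: 11.4 × 10 = 114 N down at 0.982 m → arm 5.908 m, τ = 114 × 5.908 = 673.5 N·m counterclockwise.
Battery pack: 26.2 × 10 = 262 N down at 4.88 m → arm 2.01 m, τ = 262 × 2.01 = 526.6 N·m counterclockwise.
Net load moment about support B = 1750 N·m counterclockwise.
Reaction R at support A is upward at 1.63 m, arm 5.26 m → moment R × 5.26 clockwise.
Balancing moments: R × 5.26 = 1750, giving R = 333 N.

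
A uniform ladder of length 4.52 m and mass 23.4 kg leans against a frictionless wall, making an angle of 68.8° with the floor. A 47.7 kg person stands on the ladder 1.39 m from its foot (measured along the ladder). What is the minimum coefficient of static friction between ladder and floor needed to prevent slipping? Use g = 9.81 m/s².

μ_min ≈ 0.144

Take moments about the foot of the ladder.
Ladder weight 23.4×9.81 = 229.6 N acts at 2.26 m along the ladder; its horizontal arm is 2.26·cos68.8° = 0.8173 m → τ = 187.7 N·m clockwise.
Person: 47.7×9.81 = 467.9 N at 1.39 m → arm 0.5027 m → τ = 235.2 N·m clockwise.
Wall normal N acts horizontally at the top; its moment arm is the height L sinθ = 4.52·sin68.8° = 4.214 m, counterclockwise.
For rotational equilibrium, N × 4.214 = 422.9, so N = 100.4 N.
ΣFx = 0 ⇒ f = N_wall = 100.4 N. ΣFy = 0 ⇒ N_floor = 697.5 N.
μ_min = f / N_floor = 100.4 / 697.5 = 0.144.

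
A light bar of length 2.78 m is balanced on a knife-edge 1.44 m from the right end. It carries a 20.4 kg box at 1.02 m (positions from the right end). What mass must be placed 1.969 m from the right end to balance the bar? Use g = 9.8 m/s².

m ≈ 16.2 kg

About the knife-edge (at 1.44 m from the right end):
Box: 20.4 × 9.8 = 199.9 N down at 1.02 m → arm 0.42 m, τ = 199.9 × 0.42 = 83.96 N·m clockwise.
Net moment of known loads = 83.96 N·m clockwise.
An unknown mass m at 1.969 m has arm 0.529 m; its moment is m·g·0.529 counterclockwise.
Στ = 0 ⇒ m × 9.8 × 0.529 = 83.96 ⇒ m = 83.96 / (9.8 × 0.529) = 16.2 kg.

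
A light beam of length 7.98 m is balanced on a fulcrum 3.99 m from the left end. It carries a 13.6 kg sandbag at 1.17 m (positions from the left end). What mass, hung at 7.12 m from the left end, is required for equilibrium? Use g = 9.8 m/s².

m ≈ 12.3 kg

Taking torques about the fulcrum (at 3.99 m from the left end):
Sandbag: 13.6 × 9.8 = 133.3 N down at 1.17 m → arm 2.82 m, τ = 133.3 × 2.82 = 375.9 N·m counterclockwise.
Net moment of known loads = 375.9 N·m counterclockwise.
An unknown mass m at 7.12 m has arm 3.13 m; its moment is m·g·3.13 clockwise.
Στ = 0 ⇒ m × 9.8 × 3.13 = 375.9 ⇒ m = 375.9 / (9.8 × 3.13) = 12.3 kg.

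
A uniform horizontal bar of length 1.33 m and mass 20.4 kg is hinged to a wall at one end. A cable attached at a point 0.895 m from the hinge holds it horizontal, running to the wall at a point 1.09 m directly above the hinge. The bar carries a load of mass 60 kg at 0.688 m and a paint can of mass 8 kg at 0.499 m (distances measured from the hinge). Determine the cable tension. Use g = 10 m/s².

T ≈ 851 N

Taking torques about the hinge:
Beam weight: 20.4 × 10 = 204 N down at 0.665 m → arm 0.665 m, τ = 204 × 0.665 = 135.7 N·m clockwise.
Load: 60 × 10 = 600 N down at 0.688 m → arm 0.688 m, τ = 600 × 0.688 = 412.8 N·m clockwise.
Paint can: 8 × 10 = 80 N down at 0.499 m → arm 0.499 m, τ = 80 × 0.499 = 39.92 N·m clockwise.
Total clockwise load moment = 588.4 N·m.
The cable tension T acts at 0.895 m; only its component perpendicular to the bar, T sinθ, produces torque. sinθ = h/√(h²+d²) = 1.09/√(1.09²+0.895²) = 0.7729.
Balancing moments: T × 0.895 × 0.7729 = 588.4, giving T = 588.4 / 0.6917 = 851 N.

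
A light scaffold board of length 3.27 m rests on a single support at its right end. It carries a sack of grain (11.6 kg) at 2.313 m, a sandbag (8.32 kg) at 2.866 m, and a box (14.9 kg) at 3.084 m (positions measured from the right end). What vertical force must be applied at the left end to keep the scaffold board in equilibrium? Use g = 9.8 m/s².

Choose the right end as the axis so the unknown pivot reaction has zero arm there.
Sack of grain: 11.6 × 9.8 = 113.7 N down at 2.313 m → arm 2.313 m, τ = 113.7 × 2.313 = 263 N·m counterclockwise.
Sandbag: 8.32 × 9.8 = 81.54 N down at 2.866 m → arm 2.866 m, τ = 81.54 × 2.866 = 233.7 N·m counterclockwise.
Box: 14.9 × 9.8 = 146 N down at 3.084 m → arm 3.084 m, τ = 146 × 3.084 = 450.3 N·m counterclockwise.
Net moment of the loads = 947 N·m counterclockwise.
The upward force F acts at the left end, arm 3.27 m, giving F × 3.27 clockwise.
Στ = 0 ⇒ F × 3.27 = 947 ⇒ F = 947 / 3.27 = 290 N.

F ≈ 290 N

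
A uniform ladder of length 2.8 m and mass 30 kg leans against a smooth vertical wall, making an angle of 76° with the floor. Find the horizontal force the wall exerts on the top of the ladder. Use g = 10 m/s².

Taking torques about the foot of the ladder:
Ladder weight 30×10 = 300 N acts at 1.4 m along the ladder; its horizontal arm is 1.4·cos76° = 0.3387 m → τ = 101.6 N·m clockwise.
Wall normal N acts horizontally at the top; its moment arm is the height L sinθ = 2.8·sin76° = 2.717 m, counterclockwise.
Στ = 0 ⇒ N × 2.717 = 101.6 ⇒ N = 37.4 N.

N_wall ≈ 37.4 N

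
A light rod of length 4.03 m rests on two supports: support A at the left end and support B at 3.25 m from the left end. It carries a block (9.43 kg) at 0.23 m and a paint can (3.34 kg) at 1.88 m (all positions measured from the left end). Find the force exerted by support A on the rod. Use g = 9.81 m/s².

R_A ≈ 99.8 N

Taking torques about support B:
Block: 9.43 × 9.81 = 92.51 N down at 0.23 m → arm 3.02 m, τ = 92.51 × 3.02 = 279.4 N·m counterclockwise.
Paint can: 3.34 × 9.81 = 32.77 N down at 1.88 m → arm 1.37 m, τ = 32.77 × 1.37 = 44.89 N·m counterclockwise.
Net load moment about support B = 324.3 N·m counterclockwise.
Reaction R at support A is upward at 0 m, arm 3.25 m → moment R × 3.25 clockwise.
Στ = 0 ⇒ R × 3.25 = 324.3 ⇒ R = 99.8 N.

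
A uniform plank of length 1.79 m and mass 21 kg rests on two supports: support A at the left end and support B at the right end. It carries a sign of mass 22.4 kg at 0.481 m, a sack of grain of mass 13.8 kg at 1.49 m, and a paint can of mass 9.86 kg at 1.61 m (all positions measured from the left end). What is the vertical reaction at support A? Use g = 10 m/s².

About support B:
Beam weight: 21 × 10 = 210 N down at 0.895 m → arm 0.895 m, τ = 210 × 0.895 = 188 N·m counterclockwise.
Sign: 22.4 × 10 = 224 N down at 0.481 m → arm 1.309 m, τ = 224 × 1.309 = 293.2 N·m counterclockwise.
Sack of grain: 13.8 × 10 = 138 N down at 1.49 m → arm 0.3 m, τ = 138 × 0.3 = 41.4 N·m counterclockwise.
Paint can: 9.86 × 10 = 98.6 N down at 1.61 m → arm 0.18 m, τ = 98.6 × 0.18 = 17.75 N·m counterclockwise.
Net load moment about support B = 540.4 N·m counterclockwise.
Reaction R at support A is upward at 0 m, arm 1.79 m → moment R × 1.79 clockwise.
Στ = 0 ⇒ R × 1.79 = 540.4 ⇒ R = 302 N.

R_A ≈ 302 N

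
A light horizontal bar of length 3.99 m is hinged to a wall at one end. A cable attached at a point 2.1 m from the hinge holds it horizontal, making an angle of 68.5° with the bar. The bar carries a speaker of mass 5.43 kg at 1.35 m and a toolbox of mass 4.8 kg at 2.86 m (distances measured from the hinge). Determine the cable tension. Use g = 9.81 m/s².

Taking torques about the hinge:
Speaker: 5.43 × 9.81 = 53.27 N down at 1.35 m → arm 1.35 m, τ = 53.27 × 1.35 = 71.91 N·m clockwise.
Toolbox: 4.8 × 9.81 = 47.09 N down at 2.86 m → arm 2.86 m, τ = 47.09 × 2.86 = 134.7 N·m clockwise.
Total clockwise load moment = 206.6 N·m.
The cable tension T acts at 2.1 m; only its component perpendicular to the bar, T sinθ, produces torque. sin 68.5° = 0.9304.
Balancing moments: T × 2.1 × 0.9304 = 206.6, giving T = 206.6 / 1.954 = 106 N.

T ≈ 106 N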